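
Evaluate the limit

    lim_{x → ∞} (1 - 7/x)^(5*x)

e^(-35)

Write it as [(1 - 7/x)^x]^(5) · (1 - 7/x)^(0). The bracketed term tends to e^(-7) and the second factor to 1, so the limit is e^(-35).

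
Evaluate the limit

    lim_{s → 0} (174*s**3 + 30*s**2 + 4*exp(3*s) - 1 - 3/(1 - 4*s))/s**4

Substitution gives 0/0 (the numerator vanishes to order 4).
Expand each term to order s^4: the coefficient of s^4 in -3·1/(1 - 4s) is -768 and in 4·e^(3s) is 27/2.
Lower-order terms cancel with the polynomial part, so the numerator is (-1509/2)·s^4 + o(s^4), and the limit is (-1509/2)/(1) = -1509/2.

-1509/2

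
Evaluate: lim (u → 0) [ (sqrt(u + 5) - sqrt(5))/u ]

√(5)/10

Substitution gives 0/0. Multiply numerator and denominator by the conjugate √(5 + u) + √5.
The numerator becomes (5 + u) − 5 = u, so the expression simplifies to 1/(√(5 + u) + √5).
Letting u → 0 gives 1/(2√5) = √(5)/10.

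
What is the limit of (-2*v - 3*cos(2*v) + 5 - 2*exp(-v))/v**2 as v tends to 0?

Substitution gives 0/0; apply L'Hôpital's rule 2 times.
After differentiating numerator and denominator 2 times the quotient is (12*cos(2*v) - 2*e^(-v))/(2); at v = 0 this is 5.

5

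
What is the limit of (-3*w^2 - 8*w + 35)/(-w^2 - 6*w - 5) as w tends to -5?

Direct substitution gives 0/0, so factor. Both numerator and denominator have (w + 5) as a factor.
After cancelling, the expression reduces to (7 - 3*w)/(-w - 1).
Substituting w = -5 gives 11/2.

11/2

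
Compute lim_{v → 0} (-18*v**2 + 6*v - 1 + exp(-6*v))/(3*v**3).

Direct substitution gives 0/0.
Apply L'Hôpital: lim (-36*v + 6 - 6*e^(-6*v))/(9*v^2), still 0/0.
Apply L'Hôpital: lim (-36 + 36*e^(-6*v))/(18*v), still 0/0.
After 3 applications of L'Hôpital's rule the quotient is (-216*e^(-6*v))/(18); substituting v = 0 gives -12.

-12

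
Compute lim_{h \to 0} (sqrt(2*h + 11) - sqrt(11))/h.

√(11)/11

A 0/0 form; rationalise with √(11 + 2h) + √11. This collapses the numerator to 2h, leaving 2/(√(11 + 2h) + √11) → 2/(2√11) = √(11)/11.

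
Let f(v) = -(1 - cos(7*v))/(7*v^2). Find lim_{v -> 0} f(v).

-7/2

Substitution gives 0/0.
Use (1 − cos u)/u² → 1/2 with u = 7v: the limit is 7²/(2·(-7)) = -7/2.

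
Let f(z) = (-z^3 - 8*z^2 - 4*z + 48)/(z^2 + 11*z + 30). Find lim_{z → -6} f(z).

Since z = -6 makes numerator and denominator zero, (z + 6) divides both.
Cancelling it gives (-z^2 - 2*z + 8)/(z + 5); now plug in z = -6 to get 16.

16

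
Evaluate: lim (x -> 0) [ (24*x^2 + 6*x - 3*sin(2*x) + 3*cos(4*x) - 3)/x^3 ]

Substitution gives 0/0; apply L'Hôpital's rule 3 times.
After differentiating numerator and denominator 3 times the quotient is (192*sin(4*x) + 24*cos(2*x))/(6); at x = 0 this is 4.

4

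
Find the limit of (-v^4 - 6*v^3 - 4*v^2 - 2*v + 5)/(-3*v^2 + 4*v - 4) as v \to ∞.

The numerator has higher degree (4 > 2); the quotient behaves like (-1/(-3))·v^2 for large |v|.
As v → +∞ this diverges to ∞.

∞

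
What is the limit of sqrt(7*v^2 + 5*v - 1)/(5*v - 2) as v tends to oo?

√(7)/5

For large |v|, √(7*v^2 + 5*v - 1) ≈ √7·|v| and the denominator ≈ 5v.
Since v → +∞, |v| = v, giving √7/(5) = √(7)/5.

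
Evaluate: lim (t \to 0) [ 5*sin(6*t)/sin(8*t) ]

15/4

Substitution gives 0/0.
Divide numerator and denominator by t: sin(6t)/t → 6 and sin(8t)/t → 8, so the limit is 5·6/8 = 15/4.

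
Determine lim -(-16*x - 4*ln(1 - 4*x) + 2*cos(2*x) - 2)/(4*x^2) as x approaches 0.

Substitution gives 0/0; apply L'Hôpital's rule 2 times.
After differentiating numerator and denominator 2 times the quotient is (-8*cos(2*x) + 64/(4*x - 1)^2)/(-8); at x = 0 this is -7.

-7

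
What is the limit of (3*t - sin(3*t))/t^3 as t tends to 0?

Direct substitution gives 0/0.
Apply L'Hôpital: lim (3 - 3*cos(3*t))/(3*t^2), still 0/0.
Apply L'Hôpital: lim (9*sin(3*t))/(6*t), still 0/0.
After 3 applications of L'Hôpital's rule the quotient is (27*cos(3*t))/(6); substituting t = 0 gives 9/2.

9/2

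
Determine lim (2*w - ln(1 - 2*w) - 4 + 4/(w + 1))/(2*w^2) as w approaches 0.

3

Substitution gives 0/0; apply L'Hôpital's rule 2 times.
After differentiating numerator and denominator 2 times the quotient is (4/(2*w - 1)^2 + 8/(w + 1)^3)/(4); at w = 0 this is 3.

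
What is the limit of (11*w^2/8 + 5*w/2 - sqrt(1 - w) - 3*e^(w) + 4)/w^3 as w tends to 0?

Substitution gives 0/0; apply L'Hôpital's rule 3 times.
After differentiating numerator and denominator 3 times the quotient is (-3*e^(w) + 3/(8*(1 - w)^(5/2)))/(6); at w = 0 this is -7/16.

-7/16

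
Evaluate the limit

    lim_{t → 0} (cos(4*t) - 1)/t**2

Direct substitution gives 0/0.
Apply L'Hôpital: lim (-4*sin(4*t))/(2*t), still 0/0.
After 2 applications of L'Hôpital's rule the quotient is (-16*cos(4*t))/(2); substituting t = 0 gives -8.

-8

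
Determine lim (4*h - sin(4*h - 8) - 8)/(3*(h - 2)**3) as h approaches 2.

32/9

Direct substitution gives 0/0.
Apply L'Hôpital: lim (4 - 4*cos(4*h - 8))/(9*(h - 2)^2), still 0/0.
Apply L'Hôpital: lim (16*sin(4*h - 8))/(18*h - 36), still 0/0.
After 3 applications of L'Hôpital's rule the quotient is (64*cos(4*h - 8))/(18); substituting h = 2 gives 32/9.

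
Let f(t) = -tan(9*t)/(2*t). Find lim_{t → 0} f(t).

Substitution gives 0/0.
Since tan(u)/u → 1 as u → 0, tan(9t)/(9t) → 1 and the limit is 9/(-2) = -9/2.

-9/2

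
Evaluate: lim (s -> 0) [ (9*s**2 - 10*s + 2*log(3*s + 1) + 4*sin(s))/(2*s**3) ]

Substitution gives 0/0; apply L'Hôpital's rule 3 times.
After differentiating numerator and denominator 3 times the quotient is (-4*cos(s) + 108/(3*s + 1)^3)/(12); at s = 0 this is 26/3.

26/3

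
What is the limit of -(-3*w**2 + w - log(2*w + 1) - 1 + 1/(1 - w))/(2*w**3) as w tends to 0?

5/6

Substitution gives 0/0 (the numerator vanishes to order 3).
Expand each term to order w^3: the coefficient of w^3 in −ln(1 + 2w) is -8/3 and in 1/(1 - w) is 1.
Lower-order terms cancel with the polynomial part, so the numerator is (-5/3)·w^3 + o(w^3), and the limit is (-5/3)/(-2) = 5/6.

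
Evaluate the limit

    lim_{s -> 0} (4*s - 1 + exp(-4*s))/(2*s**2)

Direct substitution gives 0/0.
Apply L'Hôpital: lim (4 - 4*e^(-4*s))/(4*s), still 0/0.
After 2 applications of L'Hôpital's rule the quotient is (16*e^(-4*s))/(4); substituting s = 0 gives 4.

4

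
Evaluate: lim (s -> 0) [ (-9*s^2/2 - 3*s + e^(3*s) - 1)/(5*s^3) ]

Direct substitution gives 0/0.
Apply L'Hôpital: lim (-9*s + 3*e^(3*s) - 3)/(15*s^2), still 0/0.
Apply L'Hôpital: lim (9*e^(3*s) - 9)/(30*s), still 0/0.
After 3 applications of L'Hôpital's rule the quotient is (27*e^(3*s))/(30); substituting s = 0 gives 9/10.

9/10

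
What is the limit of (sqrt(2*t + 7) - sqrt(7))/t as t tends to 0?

√(7)/7

Substitution gives 0/0. Multiply numerator and denominator by the conjugate √(7 + 2t) + √7.
The numerator becomes (7 + 2t) − 7 = 2t, so the expression simplifies to 2/(√(7 + 2t) + √7).
Letting t → 0 gives 2/(2√7) = √(7)/7.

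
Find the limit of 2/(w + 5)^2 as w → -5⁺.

As w → -5⁺, (w + 5) → 0⁺, so (w + 5)^2 → 0⁺ and 2/(w + 5)^2 → ∞.

∞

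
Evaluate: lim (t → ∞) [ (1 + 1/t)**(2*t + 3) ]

e^(2)

Let L be the limit and take ln: ln L = lim (2t + 3)·ln(1 + 1/t) = lim (2t + 3)·(1/t + O(1/t²)) = 2.
Hence L = e^(2).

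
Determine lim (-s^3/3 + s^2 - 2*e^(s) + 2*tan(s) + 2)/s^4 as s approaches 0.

-1/12

Substitution gives 0/0; apply L'Hôpital's rule 4 times.
After differentiating numerator and denominator 4 times the quotient is (-2*e^(s) + 48*tan(s)^5 + 80*tan(s)^3 + 32*tan(s))/(24); at s = 0 this is -1/12.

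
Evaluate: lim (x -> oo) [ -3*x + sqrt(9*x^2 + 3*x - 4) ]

This has the form ∞ − ∞. Multiply and divide by the conjugate √(9*x^2 + 3*x - 4) + 3x.
That gives (3x - 4) / (√(9*x^2 + 3*x - 4) + 3x).
Divide numerator and denominator by x: the limit is 3/(2·3) = 1/2.

1/2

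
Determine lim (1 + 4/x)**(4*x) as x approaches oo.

The base → 1 and the exponent → ∞: a 1^∞ form.
Take logarithms: (4x)·ln(1 + 4/x). Since ln(1+u) ~ u for small u, this behaves like (4x)·(4/x) → 16.
So the limit is e^(16).

e^(16)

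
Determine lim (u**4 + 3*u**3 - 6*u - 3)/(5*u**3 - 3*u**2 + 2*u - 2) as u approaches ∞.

∞

The numerator has higher degree (4 > 3); the quotient behaves like (1/(5))·u^1 for large |u|.
As u → +∞ this diverges to ∞.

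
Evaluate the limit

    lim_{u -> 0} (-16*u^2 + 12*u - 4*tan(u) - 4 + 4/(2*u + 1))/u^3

-100/3

Substitution gives 0/0 (the numerator vanishes to order 3).
Expand each term to order u^3: the coefficient of u^3 in -4·tan(u) is -4/3 and in 4·1/(1 + 2u) is -32.
Lower-order terms cancel with the polynomial part, so the numerator is (-100/3)·u^3 + o(u^3), and the limit is (-100/3)/(1) = -100/3.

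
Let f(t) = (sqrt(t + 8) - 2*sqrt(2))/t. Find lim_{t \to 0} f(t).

Substitution gives 0/0. Multiply numerator and denominator by the conjugate √(8 + t) + √8.
The numerator becomes (8 + t) − 8 = t, so the expression simplifies to 1/(√(8 + t) + √8).
Letting t → 0 gives 1/(2√8) = √(2)/8.

√(2)/8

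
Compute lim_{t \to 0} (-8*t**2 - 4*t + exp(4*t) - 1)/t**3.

32/3

Direct substitution gives 0/0.
Apply L'Hôpital: lim (-16*t + 4*e^(4*t) - 4)/(3*t^2), still 0/0.
Apply L'Hôpital: lim (16*e^(4*t) - 16)/(6*t), still 0/0.
After 3 applications of L'Hôpital's rule the quotient is (64*e^(4*t))/(6); substituting t = 0 gives 32/3.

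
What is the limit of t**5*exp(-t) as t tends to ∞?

Write as t^5/e^{1t}, an ∞/∞ form.
Exponential growth dominates any polynomial, so repeated L'Hôpital (or the standard result) gives 0.

0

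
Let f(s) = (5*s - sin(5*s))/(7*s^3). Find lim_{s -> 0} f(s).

Direct substitution gives 0/0.
Apply L'Hôpital: lim (5 - 5*cos(5*s))/(21*s^2), still 0/0.
Apply L'Hôpital: lim (25*sin(5*s))/(42*s), still 0/0.
After 3 applications of L'Hôpital's rule the quotient is (125*cos(5*s))/(42); substituting s = 0 gives 125/42.

125/42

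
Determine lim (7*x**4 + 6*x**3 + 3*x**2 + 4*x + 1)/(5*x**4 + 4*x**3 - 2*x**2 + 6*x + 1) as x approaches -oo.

Numerator and denominator both have degree 4.
Dividing every term by x^4, all lower-order terms vanish and the limit is the ratio of leading coefficients, 7/(5) = 7/5.

7/5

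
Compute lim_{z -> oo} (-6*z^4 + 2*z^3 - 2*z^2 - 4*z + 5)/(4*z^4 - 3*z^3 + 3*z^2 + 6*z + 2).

Numerator and denominator both have degree 4.
Dividing every term by z^4, all lower-order terms vanish and the limit is the ratio of leading coefficients, -6/(4) = -3/2.

-3/2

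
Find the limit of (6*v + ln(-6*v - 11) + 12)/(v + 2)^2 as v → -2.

Direct substitution gives 0/0.
Apply L'Hôpital: lim (6 - 6/(-6*v - 11))/(2*v + 4), still 0/0.
After 2 applications of L'Hôpital's rule the quotient is (-36/(-6*v - 11)^2)/(2); substituting v = -2 gives -18.

-18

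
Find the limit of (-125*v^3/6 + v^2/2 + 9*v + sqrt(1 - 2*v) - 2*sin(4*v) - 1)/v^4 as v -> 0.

Substitution gives 0/0; apply L'Hôpital's rule 4 times.
After differentiating numerator and denominator 4 times the quotient is (-512*sin(4*v) - 15/(1 - 2*v)^(7/2))/(24); at v = 0 this is -5/8.

-5/8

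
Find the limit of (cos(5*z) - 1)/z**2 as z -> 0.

Direct substitution gives 0/0.
Apply L'Hôpital: lim (-5*sin(5*z))/(2*z), still 0/0.
After 2 applications of L'Hôpital's rule the quotient is (-25*cos(5*z))/(2); substituting z = 0 gives -25/2.

-25/2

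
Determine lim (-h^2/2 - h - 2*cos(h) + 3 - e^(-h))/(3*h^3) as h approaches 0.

1/18

Substitution gives 0/0 (the numerator vanishes to order 3).
Expand each term to order h^3: the coefficient of h^3 in -2·cos(h) is 0 and in −e^(-h) is 1/6.
Lower-order terms cancel with the polynomial part, so the numerator is (1/6)·h^3 + o(h^3), and the limit is (1/6)/(3) = 1/18.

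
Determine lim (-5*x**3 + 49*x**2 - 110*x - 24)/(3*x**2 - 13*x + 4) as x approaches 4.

Direct substitution gives 0/0, so factor. Both numerator and denominator have (x - 4) as a factor.
After cancelling, the expression reduces to (-5*x^2 + 29*x + 6)/(3*x - 1).
Substituting x = 4 gives 42/11.

42/11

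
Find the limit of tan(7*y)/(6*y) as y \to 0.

Substitution gives 0/0.
Since tan(u)/u → 1 as u → 0, tan(7y)/(7y) → 1 and the limit is 7/6.

7/6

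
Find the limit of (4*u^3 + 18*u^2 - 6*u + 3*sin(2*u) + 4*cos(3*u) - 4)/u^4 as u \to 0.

27/2

Substitution gives 0/0 (the numerator vanishes to order 4).
Expand each term to order u^4: the coefficient of u^4 in 4·cos(3u) is 27/2 and in 3·sin(2u) is 0.
Lower-order terms cancel with the polynomial part, so the numerator is (27/2)·u^4 + o(u^4), and the limit is (27/2)/(1) = 27/2.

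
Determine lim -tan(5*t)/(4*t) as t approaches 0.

Substitution gives 0/0.
Since tan(u)/u → 1 as u → 0, tan(5t)/(5t) → 1 and the limit is 5/(-4) = -5/4.

-5/4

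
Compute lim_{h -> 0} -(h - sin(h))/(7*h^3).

Direct substitution gives 0/0.
Apply L'Hôpital: lim (1 - cos(h))/(-21*h^2), still 0/0.
Apply L'Hôpital: lim (sin(h))/(-42*h), still 0/0.
After 3 applications of L'Hôpital's rule the quotient is (cos(h))/(-42); substituting h = 0 gives -1/42.

-1/42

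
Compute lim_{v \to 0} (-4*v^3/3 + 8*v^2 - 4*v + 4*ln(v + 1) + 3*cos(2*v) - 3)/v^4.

1

Substitution gives 0/0; apply L'Hôpital's rule 4 times.
After differentiating numerator and denominator 4 times the quotient is (48*cos(2*v) - 24/(v + 1)^4)/(24); at v = 0 this is 1.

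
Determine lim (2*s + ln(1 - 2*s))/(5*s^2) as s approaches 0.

-2/5

Direct substitution gives 0/0.
Apply L'Hôpital: lim (2 - 2/(1 - 2*s))/(10*s), still 0/0.
After 2 applications of L'Hôpital's rule the quotient is (-4/(1 - 2*s)^2)/(10); substituting s = 0 gives -2/5.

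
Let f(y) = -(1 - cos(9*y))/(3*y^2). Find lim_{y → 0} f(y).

-27/2

Substitution gives 0/0.
Use (1 − cos u)/u² → 1/2 with u = 9y: the limit is 9²/(2·(-3)) = -27/2.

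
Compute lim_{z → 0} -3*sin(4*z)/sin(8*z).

-3/2

Substitution gives 0/0.
Divide numerator and denominator by z: sin(4z)/z → 4 and sin(8z)/z → 8, so the limit is -3·4/8 = -3/2.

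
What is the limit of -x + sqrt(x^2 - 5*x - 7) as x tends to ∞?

This has the form ∞ − ∞. Multiply and divide by the conjugate √(x^2 - 5*x - 7) + x.
That gives (-5x - 7) / (√(x^2 - 5*x - 7) + x).
Divide numerator and denominator by x: the limit is -5/(2·1) = -5/2.

-5/2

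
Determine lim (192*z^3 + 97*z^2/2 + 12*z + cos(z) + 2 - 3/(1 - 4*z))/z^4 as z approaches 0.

Substitution gives 0/0; apply L'Hôpital's rule 4 times.
After differentiating numerator and denominator 4 times the quotient is (cos(z) + 18432/(4*z - 1)^5)/(24); at z = 0 this is -18431/24.

-18431/24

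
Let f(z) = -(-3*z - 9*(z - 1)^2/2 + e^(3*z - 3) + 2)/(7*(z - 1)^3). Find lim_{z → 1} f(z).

-9/14

Direct substitution gives 0/0.
Apply L'Hôpital: lim (-9*z + 3*e^(3*z - 3) + 6)/(-21*(z - 1)^2), still 0/0.
Apply L'Hôpital: lim (9*e^(3*z - 3) - 9)/(42 - 42*z), still 0/0.
After 3 applications of L'Hôpital's rule the quotient is (27*e^(3*z - 3))/(-42); substituting z = 1 gives -9/14.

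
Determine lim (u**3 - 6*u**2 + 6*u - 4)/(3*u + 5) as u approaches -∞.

∞

The numerator has higher degree (3 > 1); the quotient behaves like (1/(3))·u^2 for large |u|.
As u → −∞ this diverges to ∞.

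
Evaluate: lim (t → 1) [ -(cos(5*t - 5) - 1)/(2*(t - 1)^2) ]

Direct substitution gives 0/0.
Apply L'Hôpital: lim (-5*sin(5*t - 5))/(4 - 4*t), still 0/0.
After 2 applications of L'Hôpital's rule the quotient is (-25*cos(5*t - 5))/(-4); substituting t = 1 gives 25/4.

25/4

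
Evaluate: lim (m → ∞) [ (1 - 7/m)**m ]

e^(-7)

Let L be the limit and take ln: ln L = lim (m)·ln(1 - 7/m) = lim (m)·(-7/m + O(1/m²)) = -7.
Hence L = e^(-7).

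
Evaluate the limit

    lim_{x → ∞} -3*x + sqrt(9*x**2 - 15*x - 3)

-5/2

An ∞ − ∞ form. Rationalising with the conjugate, the difference becomes (-15x - 3) / (√(9*x^2 - 15*x - 3) + 3x).
For large x the denominator behaves like 2·3x, so the quotient tends to -15/6 = -5/2.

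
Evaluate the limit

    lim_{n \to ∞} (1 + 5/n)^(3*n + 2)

e^(15)

The base → 1 and the exponent → ∞: a 1^∞ form.
Take logarithms: (3n + 2)·ln(1 + 5/n). Since ln(1+u) ~ u for small u, this behaves like (3n)·(5/n) → 15.
So the limit is e^(15).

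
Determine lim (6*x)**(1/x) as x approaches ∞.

Base → ∞ and exponent → 0: an ∞^0 form.
Take logs: (1/x)·ln(6·x^1) = (ln 6 + 1·ln x)/x → 0.
So the limit is e^0 = 1.

1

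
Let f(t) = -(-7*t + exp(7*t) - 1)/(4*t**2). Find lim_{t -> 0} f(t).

-49/8

Direct substitution gives 0/0.
Apply L'Hôpital: lim (7*e^(7*t) - 7)/(-8*t), still 0/0.
After 2 applications of L'Hôpital's rule the quotient is (49*e^(7*t))/(-8); substituting t = 0 gives -49/8.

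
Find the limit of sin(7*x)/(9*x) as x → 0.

7/9

Substitution gives 0/0.
Write it as (7/9)·sin(7x)/(7x); since sin(u)/u → 1, the limit is 7/9.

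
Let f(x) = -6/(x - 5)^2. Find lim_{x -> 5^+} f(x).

As x → 5⁺, (x - 5) → 0⁺, so (x - 5)^2 → 0⁺ and -6/(x - 5)^2 → -∞.

-∞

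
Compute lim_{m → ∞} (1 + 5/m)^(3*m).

e^(15)

Write it as [(1 + 5/m)^m]^(3) · (1 + 5/m)^(0). The bracketed term tends to e^(5) and the second factor to 1, so the limit is e^(15).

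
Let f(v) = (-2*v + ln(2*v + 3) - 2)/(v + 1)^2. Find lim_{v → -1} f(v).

-2

Direct substitution gives 0/0.
Apply L'Hôpital: lim (-2 + 2/(2*v + 3))/(2*v + 2), still 0/0.
After 2 applications of L'Hôpital's rule the quotient is (-4/(2*v + 3)^2)/(2); substituting v = -1 gives -2.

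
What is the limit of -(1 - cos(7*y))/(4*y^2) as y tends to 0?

-49/8

Substitution gives 0/0.
Use (1 − cos u)/u² → 1/2 with u = 7y: the limit is 7²/(2·(-4)) = -49/8.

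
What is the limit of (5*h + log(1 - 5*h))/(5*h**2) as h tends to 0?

Direct substitution gives 0/0.
Apply L'Hôpital: lim (5 - 5/(1 - 5*h))/(10*h), still 0/0.
After 2 applications of L'Hôpital's rule the quotient is (-25/(1 - 5*h)^2)/(10); substituting h = 0 gives -5/2.

-5/2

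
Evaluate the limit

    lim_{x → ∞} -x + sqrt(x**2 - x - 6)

This has the form ∞ − ∞. Multiply and divide by the conjugate √(x^2 - x - 6) + x.
That gives (-x - 6) / (√(x^2 - x - 6) + x).
Divide numerator and denominator by x: the limit is -1/(2·1) = -1/2.

-1/2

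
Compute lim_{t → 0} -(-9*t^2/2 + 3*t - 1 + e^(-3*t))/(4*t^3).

Direct substitution gives 0/0.
Apply L'Hôpital: lim (-9*t + 3 - 3*e^(-3*t))/(-12*t^2), still 0/0.
Apply L'Hôpital: lim (-9 + 9*e^(-3*t))/(-24*t), still 0/0.
After 3 applications of L'Hôpital's rule the quotient is (-27*e^(-3*t))/(-24); substituting t = 0 gives 9/8.

9/8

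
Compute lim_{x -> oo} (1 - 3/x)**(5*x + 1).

Let L be the limit and take ln: ln L = lim (5x + 1)·ln(1 - 3/x) = lim (5x + 1)·(-3/x + O(1/x²)) = -15.
Hence L = e^(-15).

e^(-15)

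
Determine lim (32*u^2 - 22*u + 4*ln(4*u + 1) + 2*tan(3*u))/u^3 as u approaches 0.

Substitution gives 0/0; apply L'Hôpital's rule 3 times.
After differentiating numerator and denominator 3 times the quotient is (324*tan(3*u)^2/cos(3*u)^2 + 108/cos(3*u)^2 + 512/(4*u + 1)^3)/(6); at u = 0 this is 310/3.

310/3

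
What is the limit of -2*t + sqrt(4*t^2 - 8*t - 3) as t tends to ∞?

-2

An ∞ − ∞ form. Rationalising with the conjugate, the difference becomes (-8t - 3) / (√(4*t^2 - 8*t - 3) + 2t).
For large t the denominator behaves like 2·2t, so the quotient tends to -8/4 = -2.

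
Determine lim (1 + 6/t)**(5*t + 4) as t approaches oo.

The base → 1 and the exponent → ∞: a 1^∞ form.
Take logarithms: (5t + 4)·ln(1 + 6/t). Since ln(1+u) ~ u for small u, this behaves like (5t)·(6/t) → 30.
So the limit is e^(30).

e^(30)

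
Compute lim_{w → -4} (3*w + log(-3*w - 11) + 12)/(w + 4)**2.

Direct substitution gives 0/0.
Apply L'Hôpital: lim (3 - 3/(-3*w - 11))/(2*w + 8), still 0/0.
After 2 applications of L'Hôpital's rule the quotient is (-9/(-3*w - 11)^2)/(2); substituting w = -4 gives -9/2.

-9/2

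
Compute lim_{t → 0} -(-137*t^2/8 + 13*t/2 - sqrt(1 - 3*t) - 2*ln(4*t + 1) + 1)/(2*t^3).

1967/96

Substitution gives 0/0 (the numerator vanishes to order 3).
Expand each term to order t^3: the coefficient of t^3 in −√(1 - 3t) is 27/16 and in -2·ln(1 + 4t) is -128/3.
Lower-order terms cancel with the polynomial part, so the numerator is (-1967/48)·t^3 + o(t^3), and the limit is (-1967/48)/(-2) = 1967/96.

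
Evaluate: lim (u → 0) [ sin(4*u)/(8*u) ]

1/2

Substitution gives 0/0.
Write it as (4/8)·sin(4u)/(4u); since sin(θ)/θ → 1, the limit is 1/2.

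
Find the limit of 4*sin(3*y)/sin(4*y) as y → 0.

3

Substitution gives 0/0.
Divide numerator and denominator by y: sin(3y)/y → 3 and sin(4y)/y → 4, so the limit is 4·3/4 = 3.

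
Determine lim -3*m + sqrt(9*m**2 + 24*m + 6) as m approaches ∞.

An ∞ − ∞ form. Rationalising with the conjugate, the difference becomes (24m + 6) / (√(9*m^2 + 24*m + 6) + 3m).
For large m the denominator behaves like 2·3m, so the quotient tends to 24/6 = 4.

4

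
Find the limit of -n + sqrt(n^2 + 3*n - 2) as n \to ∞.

3/2

An ∞ − ∞ form. Rationalising with the conjugate, the difference becomes (3n - 2) / (√(n^2 + 3*n - 2) + n).
For large n the denominator behaves like 2·n, so the quotient tends to 3/2 = 3/2.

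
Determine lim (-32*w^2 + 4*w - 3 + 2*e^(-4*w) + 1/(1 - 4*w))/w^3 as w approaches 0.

Substitution gives 0/0; apply L'Hôpital's rule 3 times.
After differentiating numerator and denominator 3 times the quotient is (-128*e^(-4*w) + 384/(4*w - 1)^4)/(6); at w = 0 this is 128/3.

128/3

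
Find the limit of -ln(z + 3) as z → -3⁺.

As z → -3⁺, z + 3 → 0⁺ and ln(z + 3) → −∞.
Multiplying by -1 gives ∞.

∞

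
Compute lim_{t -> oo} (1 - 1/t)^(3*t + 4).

e^(-3)

Let L be the limit and take ln: ln L = lim (3t + 4)·ln(1 - 1/t) = lim (3t + 4)·(-1/t + O(1/t²)) = -3.
Hence L = e^(-3).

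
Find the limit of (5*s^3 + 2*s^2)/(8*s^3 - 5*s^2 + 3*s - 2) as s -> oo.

Numerator and denominator both have degree 3.
Dividing every term by s^3, all lower-order terms vanish and the limit is the ratio of leading coefficients, 5/(8) = 5/8.

5/8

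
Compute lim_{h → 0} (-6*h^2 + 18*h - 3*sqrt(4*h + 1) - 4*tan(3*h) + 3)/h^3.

Substitution gives 0/0; apply L'Hôpital's rule 3 times.
After differentiating numerator and denominator 3 times the quotient is (72*(12*(4*h + 1)^(5/2)*(cos(6*h) - 2)/(cos(6*h) + 1)^2 - 1)/(4*h + 1)^(5/2))/(6); at h = 0 this is -48.

-48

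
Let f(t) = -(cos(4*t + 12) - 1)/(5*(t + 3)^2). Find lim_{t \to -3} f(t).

Direct substitution gives 0/0.
Apply L'Hôpital: lim (-4*sin(4*t + 12))/(-10*t - 30), still 0/0.
After 2 applications of L'Hôpital's rule the quotient is (-16*cos(4*t + 12))/(-10); substituting t = -3 gives 8/5.

8/5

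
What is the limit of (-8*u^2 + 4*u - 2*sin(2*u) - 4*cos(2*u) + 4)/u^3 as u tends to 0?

Substitution gives 0/0 (the numerator vanishes to order 3).
Expand each term to order u^3: the coefficient of u^3 in -2·sin(2u) is 8/3 and in -4·cos(2u) is 0.
Lower-order terms cancel with the polynomial part, so the numerator is (8/3)·u^3 + o(u^3), and the limit is (8/3)/(1) = 8/3.

8/3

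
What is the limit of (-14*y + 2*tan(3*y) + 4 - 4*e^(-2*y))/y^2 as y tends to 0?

-8

Substitution gives 0/0; apply L'Hôpital's rule 2 times.
After differentiating numerator and denominator 2 times the quotient is (36*tan(3*y)/cos(3*y)^2 - 16*e^(-2*y))/(2); at y = 0 this is -8.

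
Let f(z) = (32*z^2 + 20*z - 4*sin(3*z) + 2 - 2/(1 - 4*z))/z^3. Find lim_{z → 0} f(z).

-110

Substitution gives 0/0 (the numerator vanishes to order 3).
Expand each term to order z^3: the coefficient of z^3 in -4·sin(3z) is 18 and in -2·1/(1 - 4z) is -128.
Lower-order terms cancel with the polynomial part, so the numerator is (-110)·z^3 + o(z^3), and the limit is (-110)/(1) = -110.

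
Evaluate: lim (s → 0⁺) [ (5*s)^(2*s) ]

Base → 0⁺ and exponent → 0⁺: a 0^0 form.
Take logs: 2s·ln(5s). This is 0·(−∞); rewriting as ln(5s)/(1/(2s)) and applying L'Hôpital gives 0.
Hence the limit is e^0 = 1.

1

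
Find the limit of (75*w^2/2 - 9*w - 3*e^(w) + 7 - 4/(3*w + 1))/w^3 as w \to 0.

Substitution gives 0/0; apply L'Hôpital's rule 3 times.
After differentiating numerator and denominator 3 times the quotient is (-3*e^(w) + 648/(3*w + 1)^4)/(6); at w = 0 this is 215/2.

215/2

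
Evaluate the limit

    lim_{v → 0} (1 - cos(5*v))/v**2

Substitution gives 0/0.
Use (1 − cos u)/u² → 1/2 with u = 5v: the limit is 5²/(2·1) = 25/2.

25/2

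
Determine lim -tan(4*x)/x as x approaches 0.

Substitution gives 0/0.
Since tan(u)/u → 1 as u → 0, tan(4x)/(4x) → 1 and the limit is 4/(-1) = -4.

-4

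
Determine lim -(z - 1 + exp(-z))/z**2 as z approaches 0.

-1/2

Direct substitution gives 0/0.
Apply L'Hôpital: lim (1 - e^(-z))/(-2*z), still 0/0.
After 2 applications of L'Hôpital's rule the quotient is (e^(-z))/(-2); substituting z = 0 gives -1/2.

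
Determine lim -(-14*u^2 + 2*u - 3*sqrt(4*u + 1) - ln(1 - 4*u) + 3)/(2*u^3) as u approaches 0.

Substitution gives 0/0 (the numerator vanishes to order 3).
Expand each term to order u^3: the coefficient of u^3 in −ln(1 - 4u) is 64/3 and in -3·√(1 + 4u) is -12.
Lower-order terms cancel with the polynomial part, so the numerator is (28/3)·u^3 + o(u^3), and the limit is (28/3)/(-2) = -14/3.

-14/3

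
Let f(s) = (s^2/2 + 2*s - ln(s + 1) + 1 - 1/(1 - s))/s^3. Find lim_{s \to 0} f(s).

Substitution gives 0/0; apply L'Hôpital's rule 3 times.
After differentiating numerator and denominator 3 times the quotient is (-2/(s + 1)^3 - 6/(s - 1)^4)/(6); at s = 0 this is -4/3.

-4/3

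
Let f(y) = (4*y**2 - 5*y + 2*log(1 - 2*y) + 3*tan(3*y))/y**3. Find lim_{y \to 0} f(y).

Substitution gives 0/0 (the numerator vanishes to order 3).
Expand each term to order y^3: the coefficient of y^3 in 3·tan(3y) is 27 and in 2·ln(1 - 2y) is -16/3.
Lower-order terms cancel with the polynomial part, so the numerator is (65/3)·y^3 + o(y^3), and the limit is (65/3)/(1) = 65/3.

65/3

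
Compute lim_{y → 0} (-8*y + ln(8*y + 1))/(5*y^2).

Direct substitution gives 0/0.
Apply L'Hôpital: lim (-8 + 8/(8*y + 1))/(10*y), still 0/0.
After 2 applications of L'Hôpital's rule the quotient is (-64/(8*y + 1)^2)/(10); substituting y = 0 gives -32/5.

-32/5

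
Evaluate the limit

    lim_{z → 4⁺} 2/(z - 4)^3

As z → 4⁺, (z - 4) → 0⁺, so (z - 4)^3 → 0⁺ and 2/(z - 4)^3 → ∞.

∞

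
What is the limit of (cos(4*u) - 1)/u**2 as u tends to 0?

Direct substitution gives 0/0.
Apply L'Hôpital: lim (-4*sin(4*u))/(2*u), still 0/0.
After 2 applications of L'Hôpital's rule the quotient is (-16*cos(4*u))/(2); substituting u = 0 gives -8.

-8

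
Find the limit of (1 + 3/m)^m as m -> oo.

e^(3)

The base → 1 and the exponent → ∞: a 1^∞ form.
Take logarithms: (m)·ln(1 + 3/m). Since ln(1+u) ~ u for small u, this behaves like (m)·(3/m) → 3.
So the limit is e^(3).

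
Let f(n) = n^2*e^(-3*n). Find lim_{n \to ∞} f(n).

0

Write as n^2/e^{3n}, an ∞/∞ form.
Exponential growth dominates any polynomial, so repeated L'Hôpital (or the standard result) gives 0.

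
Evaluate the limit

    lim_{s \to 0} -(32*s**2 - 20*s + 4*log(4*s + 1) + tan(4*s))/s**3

-320/3

Substitution gives 0/0 (the numerator vanishes to order 3).
Expand each term to order s^3: the coefficient of s^3 in tan(4s) is 64/3 and in 4·ln(1 + 4s) is 256/3.
Lower-order terms cancel with the polynomial part, so the numerator is (320/3)·s^3 + o(s^3), and the limit is (320/3)/(-1) = -320/3.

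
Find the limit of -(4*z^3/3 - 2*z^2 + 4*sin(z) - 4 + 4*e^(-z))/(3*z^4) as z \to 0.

-1/18

Substitution gives 0/0 (the numerator vanishes to order 4).
Expand each term to order z^4: the coefficient of z^4 in 4·e^(-z) is 1/6 and in 4·sin(z) is 0.
Lower-order terms cancel with the polynomial part, so the numerator is (1/6)·z^4 + o(z^4), and the limit is (1/6)/(-3) = -1/18.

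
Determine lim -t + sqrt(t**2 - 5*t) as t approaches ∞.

This has the form ∞ − ∞. Multiply and divide by the conjugate √(t^2 - 5*t) + t.
That gives (-5t) / (√(t^2 - 5*t) + t).
Divide numerator and denominator by t: the limit is -5/(2·1) = -5/2.

-5/2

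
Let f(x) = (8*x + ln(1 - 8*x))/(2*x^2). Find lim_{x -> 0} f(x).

Direct substitution gives 0/0.
Apply L'Hôpital: lim (8 - 8/(1 - 8*x))/(4*x), still 0/0.
After 2 applications of L'Hôpital's rule the quotient is (-64/(1 - 8*x)^2)/(4); substituting x = 0 gives -16.

-16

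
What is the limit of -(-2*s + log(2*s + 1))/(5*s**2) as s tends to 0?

Direct substitution gives 0/0.
Apply L'Hôpital: lim (-2 + 2/(2*s + 1))/(-10*s), still 0/0.
After 2 applications of L'Hôpital's rule the quotient is (-4/(2*s + 1)^2)/(-10); substituting s = 0 gives 2/5.

2/5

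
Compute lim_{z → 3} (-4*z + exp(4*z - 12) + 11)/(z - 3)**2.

Direct substitution gives 0/0.
Apply L'Hôpital: lim (4*e^(4*z - 12) - 4)/(2*z - 6), still 0/0.
After 2 applications of L'Hôpital's rule the quotient is (16*e^(4*z - 12))/(2); substituting z = 3 gives 8.

8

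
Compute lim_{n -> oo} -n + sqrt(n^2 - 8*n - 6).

-4

An ∞ − ∞ form. Rationalising with the conjugate, the difference becomes (-8n - 6) / (√(n^2 - 8*n - 6) + n).
For large n the denominator behaves like 2·n, so the quotient tends to -8/2 = -4.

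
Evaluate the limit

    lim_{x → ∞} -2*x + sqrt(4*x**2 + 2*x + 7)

This has the form ∞ − ∞. Multiply and divide by the conjugate √(4*x^2 + 2*x + 7) + 2x.
That gives (2x + 7) / (√(4*x^2 + 2*x + 7) + 2x).
Divide numerator and denominator by x: the limit is 2/(2·2) = 1/2.

1/2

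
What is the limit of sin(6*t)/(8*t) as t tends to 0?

3/4

Substitution gives 0/0.
Write it as (6/8)·sin(6t)/(6t); since sin(u)/u → 1, the limit is 3/4.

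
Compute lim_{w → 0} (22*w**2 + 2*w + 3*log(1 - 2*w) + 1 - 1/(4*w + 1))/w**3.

56

Substitution gives 0/0; apply L'Hôpital's rule 3 times.
After differentiating numerator and denominator 3 times the quotient is (384/(4*w + 1)^4 + 48/(2*w - 1)^3)/(6); at w = 0 this is 56.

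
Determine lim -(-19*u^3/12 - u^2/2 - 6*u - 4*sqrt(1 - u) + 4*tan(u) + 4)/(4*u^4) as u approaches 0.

Substitution gives 0/0; apply L'Hôpital's rule 4 times.
After differentiating numerator and denominator 4 times the quotient is (96*tan(u)^3/cos(u)^2 + 64*tan(u)/cos(u)^2 + 15/(4*(1 - u)^(7/2)))/(-96); at u = 0 this is -5/128.

-5/128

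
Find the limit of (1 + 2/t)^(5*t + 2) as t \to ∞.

e^(10)

Write it as [(1 + 2/t)^t]^(5) · (1 + 2/t)^(2). The bracketed term tends to e^(2) and the second factor to 1, so the limit is e^(10).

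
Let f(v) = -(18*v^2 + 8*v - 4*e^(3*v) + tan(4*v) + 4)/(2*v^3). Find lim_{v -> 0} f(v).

Substitution gives 0/0; apply L'Hôpital's rule 3 times.
After differentiating numerator and denominator 3 times the quotient is (-108*e^(3*v) + 384*tan(4*v)^4 + 512*tan(4*v)^2 + 128)/(-12); at v = 0 this is -5/3.

-5/3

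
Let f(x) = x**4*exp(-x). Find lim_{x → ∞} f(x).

0

Write as x^4/e^{1x}, an ∞/∞ form.
Exponential growth dominates any polynomial, so repeated L'Hôpital (or the standard result) gives 0.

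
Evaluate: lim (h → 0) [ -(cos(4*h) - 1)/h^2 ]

8

Direct substitution gives 0/0.
Apply L'Hôpital: lim (-4*sin(4*h))/(-2*h), still 0/0.
After 2 applications of L'Hôpital's rule the quotient is (-16*cos(4*h))/(-2); substituting h = 0 gives 8.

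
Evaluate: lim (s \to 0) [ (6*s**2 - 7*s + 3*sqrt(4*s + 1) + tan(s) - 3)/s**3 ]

37/3

Substitution gives 0/0; apply L'Hôpital's rule 3 times.
After differentiating numerator and denominator 3 times the quotient is (6*tan(s)^2/cos(s)^2 + 2/cos(s)^2 + 72/(4*s + 1)^(5/2))/(6); at s = 0 this is 37/3.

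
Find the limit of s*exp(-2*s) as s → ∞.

0

Write as s^1/e^{2s}, an ∞/∞ form.
Exponential growth dominates any polynomial, so repeated L'Hôpital (or the standard result) gives 0.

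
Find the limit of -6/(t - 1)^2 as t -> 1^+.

As t → 1⁺, (t - 1) → 0⁺, so (t - 1)^2 → 0⁺ and -6/(t - 1)^2 → -∞.

-∞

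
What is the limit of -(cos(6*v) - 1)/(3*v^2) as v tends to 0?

Direct substitution gives 0/0.
Apply L'Hôpital: lim (-6*sin(6*v))/(-6*v), still 0/0.
After 2 applications of L'Hôpital's rule the quotient is (-36*cos(6*v))/(-6); substituting v = 0 gives 6.

6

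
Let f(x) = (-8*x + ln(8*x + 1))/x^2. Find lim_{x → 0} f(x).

Direct substitution gives 0/0.
Apply L'Hôpital: lim (-8 + 8/(8*x + 1))/(2*x), still 0/0.
After 2 applications of L'Hôpital's rule the quotient is (-64/(8*x + 1)^2)/(2); substituting x = 0 gives -32.

-32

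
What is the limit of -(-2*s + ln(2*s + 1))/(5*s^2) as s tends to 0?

Direct substitution gives 0/0.
Apply L'Hôpital: lim (-2 + 2/(2*s + 1))/(-10*s), still 0/0.
After 2 applications of L'Hôpital's rule the quotient is (-4/(2*s + 1)^2)/(-10); substituting s = 0 gives 2/5.

2/5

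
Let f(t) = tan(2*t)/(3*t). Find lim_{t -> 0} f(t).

Substitution gives 0/0.
Since tan(u)/u → 1 as u → 0, tan(2t)/(2t) → 1 and the limit is 2/3.

2/3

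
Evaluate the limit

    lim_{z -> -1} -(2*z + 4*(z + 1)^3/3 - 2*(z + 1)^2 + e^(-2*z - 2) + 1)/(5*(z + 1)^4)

-2/15

Direct substitution gives 0/0.
Apply L'Hôpital: lim (-4*z + 4*(z + 1)^2 - 2*e^(-2*z - 2) - 2)/(-20*(z + 1)^3), still 0/0.
Apply L'Hôpital: lim (8*z + 4*e^(-2*z - 2) + 4)/(-60*(z + 1)^2), still 0/0.
Apply L'Hôpital: lim (8 - 8*e^(-2*z - 2))/(-120*z - 120), still 0/0.
After 4 applications of L'Hôpital's rule the quotient is (16*e^(-2*z - 2))/(-120); substituting z = -1 gives -2/15.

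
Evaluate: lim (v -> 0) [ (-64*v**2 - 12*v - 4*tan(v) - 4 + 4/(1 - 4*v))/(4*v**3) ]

191/3

Substitution gives 0/0 (the numerator vanishes to order 3).
Expand each term to order v^3: the coefficient of v^3 in 4·1/(1 - 4v) is 256 and in -4·tan(v) is -4/3.
Lower-order terms cancel with the polynomial part, so the numerator is (764/3)·v^3 + o(v^3), and the limit is (764/3)/(4) = 191/3.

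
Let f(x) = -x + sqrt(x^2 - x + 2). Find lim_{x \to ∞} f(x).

-1/2

This has the form ∞ − ∞. Multiply and divide by the conjugate √(x^2 - x + 2) + x.
That gives (-x + 2) / (√(x^2 - x + 2) + x).
Divide numerator and denominator by x: the limit is -1/(2·1) = -1/2.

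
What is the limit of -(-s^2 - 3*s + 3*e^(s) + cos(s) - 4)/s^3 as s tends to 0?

-1/2

Substitution gives 0/0 (the numerator vanishes to order 3).
Expand each term to order s^3: the coefficient of s^3 in cos(s) is 0 and in 3·e^(s) is 1/2.
Lower-order terms cancel with the polynomial part, so the numerator is (1/2)·s^3 + o(s^3), and the limit is (1/2)/(-1) = -1/2.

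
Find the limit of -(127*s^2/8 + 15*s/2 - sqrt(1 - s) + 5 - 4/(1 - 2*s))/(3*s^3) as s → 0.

Substitution gives 0/0 (the numerator vanishes to order 3).
Expand each term to order s^3: the coefficient of s^3 in -4·1/(1 - 2s) is -32 and in −√(1 - s) is 1/16.
Lower-order terms cancel with the polynomial part, so the numerator is (-511/16)·s^3 + o(s^3), and the limit is (-511/16)/(-3) = 511/48.

511/48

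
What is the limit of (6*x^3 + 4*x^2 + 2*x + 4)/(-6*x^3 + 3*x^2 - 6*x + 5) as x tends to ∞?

Numerator and denominator both have degree 3.
Dividing every term by x^3, all lower-order terms vanish and the limit is the ratio of leading coefficients, 6/(-6) = -1.

-1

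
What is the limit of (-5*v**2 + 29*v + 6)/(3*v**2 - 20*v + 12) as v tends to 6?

-31/16

At v = 6 both the top and bottom vanish — a removable singularity. Factoring out (v - 6) from each leaves (-5*v - 1)/(3*v - 2), which at v = 6 equals -31/16.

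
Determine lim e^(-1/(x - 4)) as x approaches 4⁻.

∞

As x → 4⁻, -1/(x - 4) → +∞, so e^(-1/(x - 4)) → ∞.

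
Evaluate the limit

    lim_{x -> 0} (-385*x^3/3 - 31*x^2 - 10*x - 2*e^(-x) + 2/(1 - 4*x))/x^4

6143/12

Substitution gives 0/0 (the numerator vanishes to order 4).
Expand each term to order x^4: the coefficient of x^4 in 2·1/(1 - 4x) is 512 and in -2·e^(-x) is -1/12.
Lower-order terms cancel with the polynomial part, so the numerator is (6143/12)·x^4 + o(x^4), and the limit is (6143/12)/(1) = 6143/12.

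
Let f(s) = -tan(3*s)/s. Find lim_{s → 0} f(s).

Substitution gives 0/0.
Since tan(u)/u → 1 as u → 0, tan(3s)/(3s) → 1 and the limit is 3/(-1) = -3.

-3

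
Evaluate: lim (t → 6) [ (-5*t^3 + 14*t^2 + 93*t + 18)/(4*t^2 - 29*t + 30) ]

-279/19

Since t = 6 makes numerator and denominator zero, (t - 6) divides both.
Cancelling it gives (-5*t^2 - 16*t - 3)/(4*t - 5); now plug in t = 6 to get -279/19.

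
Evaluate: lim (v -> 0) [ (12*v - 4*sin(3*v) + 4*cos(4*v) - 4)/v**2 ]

-32

Substitution gives 0/0; apply L'Hôpital's rule 2 times.
After differentiating numerator and denominator 2 times the quotient is (36*sin(3*v) - 64*cos(4*v))/(2); at v = 0 this is -32.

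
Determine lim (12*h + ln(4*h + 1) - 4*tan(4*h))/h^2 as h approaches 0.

Substitution gives 0/0; apply L'Hôpital's rule 2 times.
After differentiating numerator and denominator 2 times the quotient is (-128*tan(4*h)/cos(4*h)^2 - 16/(4*h + 1)^2)/(2); at h = 0 this is -8.

-8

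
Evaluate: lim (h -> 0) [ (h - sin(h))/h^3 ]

1/6

Direct substitution gives 0/0.
Apply L'Hôpital: lim (1 - cos(h))/(3*h^2), still 0/0.
Apply L'Hôpital: lim (sin(h))/(6*h), still 0/0.
After 3 applications of L'Hôpital's rule the quotient is (cos(h))/(6); substituting h = 0 gives 1/6.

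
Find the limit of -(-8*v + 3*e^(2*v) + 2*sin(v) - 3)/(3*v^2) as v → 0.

Substitution gives 0/0 (the numerator vanishes to order 2).
Expand each term to order v^2: the coefficient of v^2 in 2·sin(v) is 0 and in 3·e^(2v) is 6.
Lower-order terms cancel with the polynomial part, so the numerator is (6)·v^2 + o(v^2), and the limit is (6)/(-3) = -2.

-2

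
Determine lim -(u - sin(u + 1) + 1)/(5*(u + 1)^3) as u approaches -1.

-1/30

Direct substitution gives 0/0.
Apply L'Hôpital: lim (1 - cos(u + 1))/(-15*(u + 1)^2), still 0/0.
Apply L'Hôpital: lim (sin(u + 1))/(-30*u - 30), still 0/0.
After 3 applications of L'Hôpital's rule the quotient is (cos(u + 1))/(-30); substituting u = -1 gives -1/30.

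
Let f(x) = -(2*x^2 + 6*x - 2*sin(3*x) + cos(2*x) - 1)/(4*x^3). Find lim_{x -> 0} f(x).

-9/4

Substitution gives 0/0; apply L'Hôpital's rule 3 times.
After differentiating numerator and denominator 3 times the quotient is (8*sin(2*x) + 54*cos(3*x))/(-24); at x = 0 this is -9/4.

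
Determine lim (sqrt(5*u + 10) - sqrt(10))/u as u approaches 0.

Substitution gives 0/0. Multiply numerator and denominator by the conjugate √(10 + 5u) + √10.
The numerator becomes (10 + 5u) − 10 = 5u, so the expression simplifies to 5/(√(10 + 5u) + √10).
Letting u → 0 gives 5/(2√10) = √(10)/4.

√(10)/4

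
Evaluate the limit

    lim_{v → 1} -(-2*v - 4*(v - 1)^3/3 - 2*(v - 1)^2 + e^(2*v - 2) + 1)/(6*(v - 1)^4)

Direct substitution gives 0/0.
Apply L'Hôpital: lim (-4*v - 4*(v - 1)^2 + 2*e^(2*v - 2) + 2)/(-24*(v - 1)^3), still 0/0.
Apply L'Hôpital: lim (-8*v + 4*e^(2*v - 2) + 4)/(-72*(v - 1)^2), still 0/0.
Apply L'Hôpital: lim (8*e^(2*v - 2) - 8)/(144 - 144*v), still 0/0.
After 4 applications of L'Hôpital's rule the quotient is (16*e^(2*v - 2))/(-144); substituting v = 1 gives -1/9.

-1/9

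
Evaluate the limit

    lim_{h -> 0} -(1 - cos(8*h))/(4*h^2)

-8

Substitution gives 0/0.
Use (1 − cos u)/u² → 1/2 with u = 8h: the limit is 8²/(2·(-4)) = -8.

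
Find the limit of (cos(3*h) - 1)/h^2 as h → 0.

-9/2

Direct substitution gives 0/0.
Apply L'Hôpital: lim (-3*sin(3*h))/(2*h), still 0/0.
After 2 applications of L'Hôpital's rule the quotient is (-9*cos(3*h))/(2); substituting h = 0 gives -9/2.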